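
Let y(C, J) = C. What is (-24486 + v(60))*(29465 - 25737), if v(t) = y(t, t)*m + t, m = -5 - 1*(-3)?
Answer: -91507488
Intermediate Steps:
m = -2 (m = -5 + 3 = -2)
v(t) = -t (v(t) = t*(-2) + t = -2*t + t = -t)
(-24486 + v(60))*(29465 - 25737) = (-24486 - 1*60)*(29465 - 25737) = (-24486 - 60)*3728 = -24546*3728 = -91507488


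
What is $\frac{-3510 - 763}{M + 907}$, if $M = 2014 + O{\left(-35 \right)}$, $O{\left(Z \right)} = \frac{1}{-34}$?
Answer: $- \frac{145282}{99313} \approx -1.4629$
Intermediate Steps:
$O{\left(Z \right)} = - \frac{1}{34}$
$M = \frac{68475}{34}$ ($M = 2014 - \frac{1}{34} = \frac{68475}{34} \approx 2014.0$)
$\frac{-3510 - 763}{M + 907} = \frac{-3510 - 763}{\frac{68475}{34} + 907} = - \frac{4273}{\frac{99313}{34}} = \left(-4273\right) \frac{34}{99313} = - \frac{145282}{99313}$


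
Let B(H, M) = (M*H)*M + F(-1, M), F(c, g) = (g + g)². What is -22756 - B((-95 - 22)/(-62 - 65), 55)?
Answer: -4780637/127 ≈ -37643.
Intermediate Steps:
F(c, g) = 4*g² (F(c, g) = (2*g)² = 4*g²)
B(H, M) = 4*M² + H*M² (B(H, M) = (M*H)*M + 4*M² = (H*M)*M + 4*M² = H*M² + 4*M² = 4*M² + H*M²)
-22756 - B((-95 - 22)/(-62 - 65), 55) = -22756 - 55²*(4 + (-95 - 22)/(-62 - 65)) = -22756 - 3025*(4 - 117/(-127)) = -22756 - 3025*(4 - 117*(-1/127)) = -22756 - 3025*(4 + 117/127) = -22756 - 3025*625/127 = -22756 - 1*1890625/127 = -22756 - 1890625/127 = -4780637/127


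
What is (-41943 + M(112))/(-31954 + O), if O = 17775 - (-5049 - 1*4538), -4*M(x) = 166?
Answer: 83969/9184 ≈ 9.1430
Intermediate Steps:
M(x) = -83/2 (M(x) = -1/4*166 = -83/2)
O = 27362 (O = 17775 - (-5049 - 4538) = 17775 - 1*(-9587) = 17775 + 9587 = 27362)
(-41943 + M(112))/(-31954 + O) = (-41943 - 83/2)/(-31954 + 27362) = -83969/2/(-4592) = -83969/2*(-1/4592) = 83969/9184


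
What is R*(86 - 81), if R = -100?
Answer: -500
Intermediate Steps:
R*(86 - 81) = -100*(86 - 81) = -100*5 = -500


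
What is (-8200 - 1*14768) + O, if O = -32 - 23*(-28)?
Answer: -22356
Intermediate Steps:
O = 612 (O = -32 + 644 = 612)
(-8200 - 1*14768) + O = (-8200 - 1*14768) + 612 = (-8200 - 14768) + 612 = -22968 + 612 = -22356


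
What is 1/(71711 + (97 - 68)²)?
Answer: 1/72552 ≈ 1.3783e-5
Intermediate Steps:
1/(71711 + (97 - 68)²) = 1/(71711 + 29²) = 1/(71711 + 841) = 1/72552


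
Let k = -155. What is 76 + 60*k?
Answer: -9224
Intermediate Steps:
76 + 60*k = 76 + 60*(-155) = 76 - 9300 = -9224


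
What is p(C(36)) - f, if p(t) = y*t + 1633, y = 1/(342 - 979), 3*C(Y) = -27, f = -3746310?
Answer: 2387439700/637 ≈ 3.7479e+6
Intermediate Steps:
C(Y) = -9 (C(Y) = (1/3)*(-27) = -9)
y = -1/637 (y = 1/(-637) = -1/637 ≈ -0.0015699)
p(t) = 1633 - t/637 (p(t) = -t/637 + 1633 = 1633 - t/637)
p(C(36)) - f = (1633 - 1/637*(-9)) - 1*(-3746310) = (1633 + 9/637) + 3746310 = 1040230/637 + 3746310 = 2387439700/637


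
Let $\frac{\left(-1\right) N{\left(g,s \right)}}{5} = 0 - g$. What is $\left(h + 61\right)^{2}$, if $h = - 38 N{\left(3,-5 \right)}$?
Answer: $259081$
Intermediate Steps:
$N{\left(g,s \right)} = 5 g$ ($N{\left(g,s \right)} = - 5 \left(0 - g\right) = - 5 \left(- g\right) = 5 g$)
$h = -570$ ($h = - 38 \cdot 5 \cdot 3 = \left(-38\right) 15 = -570$)
$\left(h + 61\right)^{2} = \left(-570 + 61\right)^{2} = \left(-509\right)^{2} = 259081$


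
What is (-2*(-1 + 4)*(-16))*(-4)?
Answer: -384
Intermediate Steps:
(-2*(-1 + 4)*(-16))*(-4) = (-2*3*(-16))*(-4) = -6*(-16)*(-4) = 96*(-4) = -384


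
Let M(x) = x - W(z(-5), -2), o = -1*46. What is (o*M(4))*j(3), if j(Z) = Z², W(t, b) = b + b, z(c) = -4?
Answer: -3312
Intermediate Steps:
W(t, b) = 2*b
o = -46
M(x) = 4 + x (M(x) = x - 2*(-2) = x - 1*(-4) = x + 4 = 4 + x)
(o*M(4))*j(3) = -46*(4 + 4)*3² = -46*8*9 = -368*9 = -3312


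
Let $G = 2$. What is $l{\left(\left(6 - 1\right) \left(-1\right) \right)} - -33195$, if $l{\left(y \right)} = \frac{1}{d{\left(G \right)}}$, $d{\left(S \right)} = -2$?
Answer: $\frac{66389}{2} \approx 33195.0$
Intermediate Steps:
$l{\left(y \right)} = - \frac{1}{2}$ ($l{\left(y \right)} = \frac{1}{-2} = - \frac{1}{2}$)
$l{\left(\left(6 - 1\right) \left(-1\right) \right)} - -33195 = - \frac{1}{2} - -33195 = - \frac{1}{2} + 33195 = \frac{66389}{2}$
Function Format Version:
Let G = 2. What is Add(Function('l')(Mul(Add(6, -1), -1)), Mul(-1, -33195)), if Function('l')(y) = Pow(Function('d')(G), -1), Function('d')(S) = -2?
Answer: Rational(66389, 2) ≈ 33195.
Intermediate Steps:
Function('l')(y) = Rational(-1, 2) (Function('l')(y) = Pow(-2, -1) = Rational(-1, 2))
Add(Function('l')(Mul(Add(6, -1), -1)), Mul(-1, -33195)) = Add(Rational(-1, 2), Mul(-1, -33195)) = Add(Rational(-1, 2), 33195) = Rational(66389, 2)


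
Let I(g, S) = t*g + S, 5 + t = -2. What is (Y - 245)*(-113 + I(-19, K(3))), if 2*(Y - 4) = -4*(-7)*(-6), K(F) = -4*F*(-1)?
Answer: -10400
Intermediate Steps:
t = -7 (t = -5 - 2 = -7)
K(F) = 4*F
I(g, S) = S - 7*g (I(g, S) = -7*g + S = S - 7*g)
Y = -80 (Y = 4 + (-4*(-7)*(-6))/2 = 4 + (28*(-6))/2 = 4 + (½)*(-168) = 4 - 84 = -80)
(Y - 245)*(-113 + I(-19, K(3))) = (-80 - 245)*(-113 + (4*3 - 7*(-19))) = -325*(-113 + (12 + 133)) = -325*(-113 + 145) = -325*32 = -10400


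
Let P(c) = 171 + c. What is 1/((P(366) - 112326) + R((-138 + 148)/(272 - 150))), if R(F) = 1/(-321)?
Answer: -321/35884270 ≈ -8.9454e-6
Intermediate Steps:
R(F) = -1/321
1/((P(366) - 112326) + R((-138 + 148)/(272 - 150))) = 1/(((171 + 366) - 112326) - 1/321) = 1/((537 - 112326) - 1/321) = 1/(-111789 - 1/321) = 1/(-35884270/321) = -321/35884270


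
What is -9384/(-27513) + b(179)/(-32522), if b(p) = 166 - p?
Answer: 101848039/298259262 ≈ 0.34148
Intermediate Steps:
-9384/(-27513) + b(179)/(-32522) = -9384/(-27513) + (166 - 1*179)/(-32522) = -9384*(-1/27513) + (166 - 179)*(-1/32522) = 3128/9171 - 13*(-1/32522) = 3128/9171 + 13/32522 = 101848039/298259262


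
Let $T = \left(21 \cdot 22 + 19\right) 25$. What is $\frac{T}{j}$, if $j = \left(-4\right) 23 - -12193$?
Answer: $\frac{12025}{12101} \approx 0.99372$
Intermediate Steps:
$j = 12101$ ($j = -92 + 12193 = 12101$)
$T = 12025$ ($T = \left(462 + 19\right) 25 = 481 \cdot 25 = 12025$)
$\frac{T}{j} = \frac{12025}{12101}$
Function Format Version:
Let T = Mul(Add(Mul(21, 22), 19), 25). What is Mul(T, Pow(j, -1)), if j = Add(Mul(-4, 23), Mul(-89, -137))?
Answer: Rational(12025, 12101) ≈ 0.99372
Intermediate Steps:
j = 12101 (j = Add(-92, 12193) = 12101)
T = 12025 (T = Mul(Add(462, 19), 25) = Mul(481, 25) = 12025)
Mul(T, Pow(j, -1)) = Mul(12025, Pow(12101, -1)) = Mul(12025, Rational(1, 12101)) = Rational(12025, 12101)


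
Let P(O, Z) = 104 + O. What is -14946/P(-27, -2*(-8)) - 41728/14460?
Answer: -54833054/278355 ≈ -196.99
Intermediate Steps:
-14946/P(-27, -2*(-8)) - 41728/14460 = -14946/(104 - 27) - 41728/14460 = -14946/77 - 41728*1/14460 = -14946*1/77 - 10432/3615 = -14946/77 - 10432/3615 = -54833054/278355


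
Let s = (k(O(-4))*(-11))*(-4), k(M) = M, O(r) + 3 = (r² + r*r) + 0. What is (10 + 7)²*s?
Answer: 368764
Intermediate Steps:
O(r) = -3 + 2*r² (O(r) = -3 + ((r² + r*r) + 0) = -3 + ((r² + r²) + 0) = -3 + (2*r² + 0) = -3 + 2*r²)
s = 1276 (s = ((-3 + 2*(-4)²)*(-11))*(-4) = ((-3 + 2*16)*(-11))*(-4) = ((-3 + 32)*(-11))*(-4) = (29*(-11))*(-4) = -319*(-4) = 1276)
(10 + 7)²*s = (10 + 7)²*1276 = 17²*1276 = 289*1276 = 368764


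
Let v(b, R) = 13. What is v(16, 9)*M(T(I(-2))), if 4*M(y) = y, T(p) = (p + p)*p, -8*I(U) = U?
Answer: 13/32 ≈ 0.40625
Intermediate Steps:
I(U) = -U/8
T(p) = 2*p² (T(p) = (2*p)*p = 2*p²)
M(y) = y/4
v(16, 9)*M(T(I(-2))) = 13*((2*(-⅛*(-2))²)/4) = 13*((2*(¼)²)/4) = 13*((2*(1/16))/4) = 13*((¼)*(⅛)) = 13*(1/32) = 13/32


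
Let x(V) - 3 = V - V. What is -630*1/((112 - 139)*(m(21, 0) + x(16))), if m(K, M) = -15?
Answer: -35/18 ≈ -1.9444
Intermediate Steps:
x(V) = 3 (x(V) = 3 + (V - V) = 3 + 0 = 3)
-630*1/((112 - 139)*(m(21, 0) + x(16))) = -630*1/((-15 + 3)*(112 - 139)) = -630/((-12*(-27))) = -630/324 = -630*1/324 = -35/18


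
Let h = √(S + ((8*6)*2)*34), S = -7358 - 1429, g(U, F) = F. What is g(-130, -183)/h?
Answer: 61*I*√5523/1841 ≈ 2.4624*I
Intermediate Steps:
S = -8787
h = I*√5523 (h = √(-8787 + ((8*6)*2)*34) = √(-8787 + (48*2)*34) = √(-8787 + 96*34) = √(-8787 + 3264) = √(-5523) = I*√5523 ≈ 74.317*I)
g(-130, -183)/h = -183*(-I*√5523/5523) = -(-61)*I*√5523/1841 = 61*I*√5523/1841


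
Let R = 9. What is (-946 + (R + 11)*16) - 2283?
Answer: -2909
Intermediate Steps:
(-946 + (R + 11)*16) - 2283 = (-946 + (9 + 11)*16) - 2283 = (-946 + 20*16) - 2283 = (-946 + 320) - 2283 = -626 - 2283 = -2909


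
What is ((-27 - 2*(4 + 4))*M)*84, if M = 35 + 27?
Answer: -223944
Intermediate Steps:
M = 62
((-27 - 2*(4 + 4))*M)*84 = ((-27 - 2*(4 + 4))*62)*84 = ((-27 - 2*8)*62)*84 = ((-27 - 16)*62)*84 = -43*62*84 = -2666*84 = -223944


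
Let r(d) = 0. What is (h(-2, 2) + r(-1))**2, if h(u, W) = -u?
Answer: 4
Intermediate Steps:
(h(-2, 2) + r(-1))**2 = (-1*(-2) + 0)**2 = (2 + 0)**2 = 2**2 = 4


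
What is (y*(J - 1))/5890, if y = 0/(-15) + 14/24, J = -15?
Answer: -14/8835 ≈ -0.0015846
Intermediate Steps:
y = 7/12 (y = 0*(-1/15) + 14*(1/24) = 0 + 7/12 = 7/12 ≈ 0.58333)
(y*(J - 1))/5890 = (7*(-15 - 1)/12)/5890 = ((7/12)*(-16))*(1/5890) = -28/3*1/5890 = -14/8835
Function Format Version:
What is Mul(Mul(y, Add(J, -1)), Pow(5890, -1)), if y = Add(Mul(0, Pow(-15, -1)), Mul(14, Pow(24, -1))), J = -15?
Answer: Rational(-14, 8835) ≈ -0.0015846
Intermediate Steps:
y = Rational(7, 12) (y = Add(Mul(0, Rational(-1, 15)), Mul(14, Rational(1, 24))) = Add(0, Rational(7, 12)) = Rational(7, 12) ≈ 0.58333)
Mul(Mul(y, Add(J, -1)), Pow(5890, -1)) = Mul(Mul(Rational(7, 12), Add(-15, -1)), Pow(5890, -1)) = Mul(Mul(Rational(7, 12), -16), Rational(1, 5890)) = Mul(Rational(-28, 3), Rational(1, 5890)) = Rational(-14, 8835)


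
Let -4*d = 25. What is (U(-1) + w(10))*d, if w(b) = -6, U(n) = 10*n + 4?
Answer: 75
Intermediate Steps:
U(n) = 4 + 10*n
d = -25/4 (d = -1/4*25 = -25/4 ≈ -6.2500)
(U(-1) + w(10))*d = ((4 + 10*(-1)) - 6)*(-25/4) = ((4 - 10) - 6)*(-25/4) = (-6 - 6)*(-25/4) = -12*(-25/4) = 75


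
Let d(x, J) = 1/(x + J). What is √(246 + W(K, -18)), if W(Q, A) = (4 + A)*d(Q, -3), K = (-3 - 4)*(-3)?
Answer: √2207/3 ≈ 15.660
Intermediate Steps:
d(x, J) = 1/(J + x)
K = 21 (K = -7*(-3) = 21)
W(Q, A) = (4 + A)/(-3 + Q)
√(246 + W(K, -18)) = √(246 + (4 - 18)/(-3 + 21)) = √(246 - 14/18) = √(246 + (1/18)*(-14)) = √(246 - 7/9) = √(2207/9) = √2207/3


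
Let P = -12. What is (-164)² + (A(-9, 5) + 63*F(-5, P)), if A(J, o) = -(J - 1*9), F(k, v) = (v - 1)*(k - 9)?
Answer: 38380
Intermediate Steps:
F(k, v) = (-1 + v)*(-9 + k)
A(J, o) = 9 - J (A(J, o) = -(J - 9) = -(-9 + J) = 9 - J)
(-164)² + (A(-9, 5) + 63*F(-5, P)) = (-164)² + ((9 - 1*(-9)) + 63*(9 - 1*(-5) - 9*(-12) - 5*(-12))) = 26896 + ((9 + 9) + 63*(9 + 5 + 108 + 60)) = 26896 + (18 + 63*182) = 26896 + (18 + 11466) = 26896 + 11484 = 38380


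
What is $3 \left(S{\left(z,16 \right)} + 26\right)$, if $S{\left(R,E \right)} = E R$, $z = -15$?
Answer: $-642$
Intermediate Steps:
$3 \left(S{\left(z,16 \right)} + 26\right) = 3 \left(16 \left(-15\right) + 26\right) = 3 \left(-240 + 26\right) = 3 \left(-214\right) = -642$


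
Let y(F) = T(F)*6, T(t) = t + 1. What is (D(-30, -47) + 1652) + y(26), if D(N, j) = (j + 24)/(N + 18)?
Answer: 21791/12 ≈ 1815.9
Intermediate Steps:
T(t) = 1 + t
y(F) = 6 + 6*F (y(F) = (1 + F)*6 = 6 + 6*F)
D(N, j) = (24 + j)/(18 + N)
(D(-30, -47) + 1652) + y(26) = ((24 - 47)/(18 - 30) + 1652) + (6 + 6*26) = (-23/(-12) + 1652) + (6 + 156) = (-1/12*(-23) + 1652) + 162 = (23/12 + 1652) + 162 = 19847/12 + 162 = 21791/12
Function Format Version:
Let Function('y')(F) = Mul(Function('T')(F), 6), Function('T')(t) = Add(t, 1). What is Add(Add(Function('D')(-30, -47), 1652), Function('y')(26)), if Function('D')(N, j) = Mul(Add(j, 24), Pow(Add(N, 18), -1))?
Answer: Rational(21791, 12) ≈ 1815.9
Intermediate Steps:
Function('T')(t) = Add(1, t)
Function('y')(F) = Add(6, Mul(6, F)) (Function('y')(F) = Mul(Add(1, F), 6) = Add(6, Mul(6, F)))
Function('D')(N, j) = Mul(Pow(Add(18, N), -1), Add(24, j)) (Function('D')(N, j) = Mul(Add(24, j), Pow(Add(18, N), -1)) = Mul(Pow(Add(18, N), -1), Add(24, j)))
Add(Add(Function('D')(-30, -47), 1652), Function('y')(26)) = Add(Add(Mul(Pow(Add(18, -30), -1), Add(24, -47)), 1652), Add(6, Mul(6, 26))) = Add(Add(Mul(Pow(-12, -1), -23), 1652), Add(6, 156)) = Add(Add(Mul(Rational(-1, 12), -23), 1652), 162) = Add(Add(Rational(23, 12), 1652), 162) = Add(Rational(19847, 12), 162) = Rational(21791, 12)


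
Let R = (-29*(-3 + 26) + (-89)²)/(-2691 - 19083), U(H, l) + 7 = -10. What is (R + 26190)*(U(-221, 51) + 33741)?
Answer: 3205206558924/3629 ≈ 8.8322e+8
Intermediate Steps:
U(H, l) = -17 (U(H, l) = -7 - 10 = -17)
R = -1209/3629 (R = (-29*23 + 7921)/(-21774) = (-667 + 7921)*(-1/21774) = 7254*(-1/21774) = -1209/3629 ≈ -0.33315)
(R + 26190)*(U(-221, 51) + 33741) = (-1209/3629 + 26190)*(-17 + 33741) = (95042301/3629)*33724 = 3205206558924/3629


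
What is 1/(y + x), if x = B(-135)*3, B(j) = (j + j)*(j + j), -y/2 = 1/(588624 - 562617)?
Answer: 26007/5687730898 ≈ 4.5725e-6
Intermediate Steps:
y = -2/26007 (y = -2/(588624 - 562617) = -2/26007 ≈ -7.6902e-5)
B(j) = 4*j**2 (B(j) = (2*j)*(2*j) = 4*j**2)
x = 218700 (x = (4*(-135)**2)*3 = (4*18225)*3 = 72900*3 = 218700)
1/(y + x) = 1/(-2/26007 + 218700) = 1/(5687730898/26007) = 26007/5687730898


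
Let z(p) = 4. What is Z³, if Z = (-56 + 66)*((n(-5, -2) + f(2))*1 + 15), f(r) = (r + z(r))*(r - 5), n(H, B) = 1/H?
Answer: -32768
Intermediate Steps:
f(r) = (-5 + r)*(4 + r) (f(r) = (r + 4)*(r - 5) = (4 + r)*(-5 + r) = (-5 + r)*(4 + r))
Z = -32 (Z = (-56 + 66)*((1/(-5) + (-20 + 2² - 1*2))*1 + 15) = 10*((-⅕ + (-20 + 4 - 2))*1 + 15) = 10*((-⅕ - 18)*1 + 15) = 10*(-91/5*1 + 15) = 10*(-91/5 + 15) = 10*(-16/5) = -32)
Z³ = (-32)³ = -32768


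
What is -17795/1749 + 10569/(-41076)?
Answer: -27756763/2660812 ≈ -10.432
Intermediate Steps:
-17795/1749 + 10569/(-41076) = -17795*1/1749 + 10569*(-1/41076) = -17795/1749 - 3523/13692 = -27756763/2660812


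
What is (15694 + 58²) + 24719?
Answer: 43777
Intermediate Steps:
(15694 + 58²) + 24719 = (15694 + 3364) + 24719 = 19058 + 24719 = 43777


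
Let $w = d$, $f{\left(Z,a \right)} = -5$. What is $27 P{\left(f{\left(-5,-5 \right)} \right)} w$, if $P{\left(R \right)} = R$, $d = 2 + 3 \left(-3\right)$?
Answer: $945$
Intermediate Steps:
$d = -7$ ($d = 2 - 9 = -7$)
$w = -7$
$27 P{\left(f{\left(-5,-5 \right)} \right)} w = 27 \left(-5\right) \left(-7\right) = \left(-135\right) \left(-7\right) = 945$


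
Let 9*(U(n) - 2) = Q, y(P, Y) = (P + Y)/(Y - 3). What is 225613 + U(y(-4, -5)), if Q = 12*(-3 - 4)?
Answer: 676817/3 ≈ 2.2561e+5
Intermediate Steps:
Q = -84 (Q = 12*(-7) = -84)
y(P, Y) = (P + Y)/(-3 + Y)
U(n) = -22/3 (U(n) = 2 + (⅑)*(-84) = 2 - 28/3 = -22/3)
225613 + U(y(-4, -5)) = 225613 - 22/3 = 676817/3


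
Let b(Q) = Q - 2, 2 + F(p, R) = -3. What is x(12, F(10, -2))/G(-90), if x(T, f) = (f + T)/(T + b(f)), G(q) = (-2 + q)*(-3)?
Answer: 7/1380 ≈ 0.0050725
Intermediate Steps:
F(p, R) = -5 (F(p, R) = -2 - 3 = -5)
G(q) = 6 - 3*q
b(Q) = -2 + Q
x(T, f) = (T + f)/(-2 + T + f) (x(T, f) = (f + T)/(T + (-2 + f)) = (T + f)/(-2 + T + f))
x(12, F(10, -2))/G(-90) = ((12 - 5)/(-2 + 12 - 5))/(6 - 3*(-90)) = (7/5)/(6 + 270) = ((⅕)*7)/276 = (7/5)*(1/276) = 7/1380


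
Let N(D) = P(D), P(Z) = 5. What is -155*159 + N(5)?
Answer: -24640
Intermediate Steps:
N(D) = 5
-155*159 + N(5) = -155*159 + 5 = -24645 + 5 = -24640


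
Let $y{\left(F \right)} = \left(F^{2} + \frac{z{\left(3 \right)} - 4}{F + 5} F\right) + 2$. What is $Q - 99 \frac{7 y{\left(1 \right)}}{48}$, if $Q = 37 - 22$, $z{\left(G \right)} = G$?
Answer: $- \frac{829}{32} \approx -25.906$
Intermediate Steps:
$Q = 15$ ($Q = 37 - 22 = 15$)
$y{\left(F \right)} = 2 + F^{2} - \frac{F}{5 + F}$ ($y{\left(F \right)} = \left(F^{2} + \frac{3 - 4}{F + 5} F\right) + 2 = \left(F^{2} + - \frac{1}{5 + F} F\right) + 2 = \left(F^{2} - \frac{F}{5 + F}\right) + 2 = 2 + F^{2} - \frac{F}{5 + F}$)
$Q - 99 \frac{7 y{\left(1 \right)}}{48} = 15 - 99 \frac{7 \frac{10 + 1 + 1^{3} + 5 \cdot 1^{2}}{5 + 1}}{48} = 15 - 99 \cdot 7 \frac{10 + 1 + 1 + 5 \cdot 1}{6} \cdot \frac{1}{48} = 15 - 99 \cdot 7 \frac{10 + 1 + 1 + 5}{6} \cdot \frac{1}{48} = 15 - 99 \cdot 7 \cdot \frac{1}{6} \cdot 17 \cdot \frac{1}{48} = 15 - 99 \cdot 7 \cdot \frac{17}{6} \cdot \frac{1}{48} = 15 - 99 \cdot \frac{119}{6} \cdot \frac{1}{48} = 15 - \frac{1309}{32} = - \frac{829}{32}$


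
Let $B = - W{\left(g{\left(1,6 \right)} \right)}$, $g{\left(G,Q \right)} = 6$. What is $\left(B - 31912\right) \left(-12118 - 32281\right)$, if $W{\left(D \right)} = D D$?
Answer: $1418459252$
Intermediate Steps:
$W{\left(D \right)} = D^{2}$
$B = -36$ ($B = - 6^{2} = \left(-1\right) 36 = -36$)
$\left(B - 31912\right) \left(-12118 - 32281\right) = \left(-36 - 31912\right) \left(-12118 - 32281\right) = \left(-31948\right) \left(-44399\right) = 1418459252$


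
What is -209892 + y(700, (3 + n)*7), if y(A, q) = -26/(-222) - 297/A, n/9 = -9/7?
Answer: -16308632267/77700 ≈ -2.0989e+5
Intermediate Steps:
n = -81/7 (n = 9*(-9/7) = -81/7 ≈ -11.571)
y(A, q) = 13/111 - 297/A (y(A, q) = -26*(-1/222) - 297/A = 13/111 - 297/A)
-209892 + y(700, (3 + n)*7) = -209892 + (13/111 - 297/700) = -209892 - 23867/77700 = -16308632267/77700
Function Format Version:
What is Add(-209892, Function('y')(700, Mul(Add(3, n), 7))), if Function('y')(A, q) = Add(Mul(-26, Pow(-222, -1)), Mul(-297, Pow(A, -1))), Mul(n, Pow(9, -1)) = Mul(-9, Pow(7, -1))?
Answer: Rational(-16308632267, 77700) ≈ -2.0989e+5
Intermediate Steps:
n = Rational(-81, 7) (n = Mul(9, Mul(-9, Pow(7, -1))) = Mul(9, Mul(-9, Rational(1, 7))) = Mul(9, Rational(-9, 7)) = Rational(-81, 7) ≈ -11.571)
Function('y')(A, q) = Add(Rational(13, 111), Mul(-297, Pow(A, -1))) (Function('y')(A, q) = Add(Mul(-26, Rational(-1, 222)), Mul(-297, Pow(A, -1))) = Add(Rational(13, 111), Mul(-297, Pow(A, -1))))
Add(-209892, Function('y')(700, Mul(Add(3, n), 7))) = Add(-209892, Add(Rational(13, 111), Mul(-297, Pow(700, -1)))) = Add(-209892, Add(Rational(13, 111), Mul(-297, Rational(1, 700)))) = Add(-209892, Add(Rational(13, 111), Rational(-297, 700))) = Add(-209892, Rational(-23867, 77700)) = Rational(-16308632267, 77700)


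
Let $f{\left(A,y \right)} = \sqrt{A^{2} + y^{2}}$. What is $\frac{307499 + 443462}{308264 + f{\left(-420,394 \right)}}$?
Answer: $\frac{57873560426}{23756590515} - \frac{750961 \sqrt{82909}}{47513181030} \approx 2.4316$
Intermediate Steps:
$\frac{307499 + 443462}{308264 + f{\left(-420,394 \right)}} = \frac{307499 + 443462}{308264 + \sqrt{\left(-420\right)^{2} + 394^{2}}} = \frac{750961}{308264 + \sqrt{176400 + 155236}} = \frac{750961}{308264 + \sqrt{331636}} = \frac{750961}{308264 + 2 \sqrt{82909}}$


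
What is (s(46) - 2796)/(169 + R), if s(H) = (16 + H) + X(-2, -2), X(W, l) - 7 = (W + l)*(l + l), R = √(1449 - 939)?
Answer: -458159/28051 + 2711*√510/28051 ≈ -14.151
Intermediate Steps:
R = √510 ≈ 22.583
X(W, l) = 7 + 2*l*(W + l) (X(W, l) = 7 + (W + l)*(l + l) = 7 + (W + l)*(2*l) = 7 + 2*l*(W + l))
s(H) = 39 + H (s(H) = (16 + H) + (7 + 2*(-2)² + 2*(-2)*(-2)) = (16 + H) + (7 + 2*4 + 8) = (16 + H) + (7 + 8 + 8) = (16 + H) + 23 = 39 + H)
(s(46) - 2796)/(169 + R) = ((39 + 46) - 2796)/(169 + √510) = (85 - 2796)/(169 + √510) = -2711/(169 + √510)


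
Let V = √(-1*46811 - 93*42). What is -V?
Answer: -I*√50717 ≈ -225.2*I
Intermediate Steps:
V = I*√50717 (V = √(-46811 - 3906) = √(-50717) = I*√50717 ≈ 225.2*I)
-V = -I*√50717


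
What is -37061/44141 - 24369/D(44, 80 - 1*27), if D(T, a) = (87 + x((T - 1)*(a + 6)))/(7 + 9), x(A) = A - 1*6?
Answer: -8653889081/57780569 ≈ -149.77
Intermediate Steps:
x(A) = -6 + A (x(A) = A - 6 = -6 + A)
D(T, a) = 81/16 + (-1 + T)*(6 + a)/16 (D(T, a) = (87 + (-6 + (T - 1)*(a + 6)))/(7 + 9) = (87 + (-6 + (-1 + T)*(6 + a)))/16 = (81 + (-1 + T)*(6 + a))*(1/16) = 81/16 + (-1 + T)*(6 + a)/16)
-37061/44141 - 24369/D(44, 80 - 1*27) = -37061/44141 - 24369/(75/16 - (80 - 1*27)/16 + (3/8)*44 + (1/16)*44*(80 - 1*27)) = -37061*1/44141 - 24369/(75/16 - (80 - 27)/16 + 33/2 + (1/16)*44*(80 - 27)) = -37061/44141 - 24369/(75/16 - 1/16*53 + 33/2 + (1/16)*44*53) = -37061/44141 - 24369/(75/16 - 53/16 + 33/2 + 583/4) = -37061/44141 - 24369/1309/8 = -37061/44141 - 24369*8/1309 = -37061/44141 - 194952/1309 = -8653889081/57780569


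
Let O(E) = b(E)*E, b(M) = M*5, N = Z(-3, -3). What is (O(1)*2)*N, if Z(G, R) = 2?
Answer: 20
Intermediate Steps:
N = 2
b(M) = 5*M
O(E) = 5*E² (O(E) = (5*E)*E = 5*E²)
(O(1)*2)*N = ((5*1²)*2)*2 = ((5*1)*2)*2 = (5*2)*2 = 10*2 = 20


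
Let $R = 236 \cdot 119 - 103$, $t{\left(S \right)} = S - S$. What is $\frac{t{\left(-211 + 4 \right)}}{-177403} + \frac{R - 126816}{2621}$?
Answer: $- \frac{98835}{2621} \approx -37.709$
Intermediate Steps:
$t{\left(S \right)} = 0$
$R = 27981$ ($R = 28084 - 103 = 27981$)
$\frac{t{\left(-211 + 4 \right)}}{-177403} + \frac{R - 126816}{2621} = \frac{0}{-177403} + \frac{27981 - 126816}{2621} = 0 \left(- \frac{1}{177403}\right) - \frac{98835}{2621} = 0 - \frac{98835}{2621} = - \frac{98835}{2621}$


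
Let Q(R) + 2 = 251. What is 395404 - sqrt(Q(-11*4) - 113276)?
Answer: 395404 - I*sqrt(113027) ≈ 3.954e+5 - 336.19*I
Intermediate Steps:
Q(R) = 249 (Q(R) = -2 + 251 = 249)
395404 - sqrt(Q(-11*4) - 113276) = 395404 - sqrt(249 - 113276) = 395404 - sqrt(-113027) = 395404 - I*sqrt(113027)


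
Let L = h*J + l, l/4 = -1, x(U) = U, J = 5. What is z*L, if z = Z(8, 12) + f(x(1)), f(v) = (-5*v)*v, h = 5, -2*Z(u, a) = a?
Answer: -231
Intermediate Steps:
Z(u, a) = -a/2
l = -4 (l = 4*(-1) = -4)
f(v) = -5*v²
L = 21 (L = 5*5 - 4 = 25 - 4 = 21)
z = -11 (z = -½*12 - 5*1² = -6 - 5*1 = -6 - 5 = -11)
z*L = -11*21 = -231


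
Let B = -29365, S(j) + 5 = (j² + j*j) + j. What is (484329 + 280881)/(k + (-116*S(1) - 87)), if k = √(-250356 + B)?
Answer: 55477725/150373 - 382605*I*√279721/150373 ≈ 368.93 - 1345.7*I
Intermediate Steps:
S(j) = -5 + j + 2*j² (S(j) = -5 + ((j² + j*j) + j) = -5 + ((j² + j²) + j) = -5 + (2*j² + j) = -5 + (j + 2*j²) = -5 + j + 2*j²)
k = I*√279721 (k = √(-250356 - 29365) = √(-279721) = I*√279721 ≈ 528.89*I)
(484329 + 280881)/(k + (-116*S(1) - 87)) = (484329 + 280881)/(I*√279721 + (-116*(-5 + 1 + 2*1²) - 87)) = 765210/(I*√279721 + (-116*(-5 + 1 + 2*1) - 87)) = 765210/(I*√279721 + (-116*(-5 + 1 + 2) - 87)) = 765210/(I*√279721 + (-116*(-2) - 87)) = 765210/(I*√279721 + (232 - 87)) = 765210/(I*√279721 + 145) = 765210/(145 + I*√279721)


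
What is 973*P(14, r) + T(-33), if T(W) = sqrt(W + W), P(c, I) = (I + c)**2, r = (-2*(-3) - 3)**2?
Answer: 514717 + I*sqrt(66) ≈ 5.1472e+5 + 8.124*I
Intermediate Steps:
r = 9 (r = (6 - 3)**2 = 3**2 = 9)
T(W) = sqrt(2)*sqrt(W) (T(W) = sqrt(2*W) = sqrt(2)*sqrt(W))
973*P(14, r) + T(-33) = 973*(9 + 14)**2 + sqrt(2)*sqrt(-33) = 973*23**2 + sqrt(2)*(I*sqrt(33)) = 973*529 + I*sqrt(66) = 514717 + I*sqrt(66)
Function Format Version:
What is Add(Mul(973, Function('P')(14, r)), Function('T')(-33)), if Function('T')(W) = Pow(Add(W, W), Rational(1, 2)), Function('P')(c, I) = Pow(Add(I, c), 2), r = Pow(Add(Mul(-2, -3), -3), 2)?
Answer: Add(514717, Mul(I, Pow(66, Rational(1, 2)))) ≈ Add(5.1472e+5, Mul(8.1240, I))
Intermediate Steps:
r = 9 (r = Pow(Add(6, -3), 2) = Pow(3, 2) = 9)
Function('T')(W) = Mul(Pow(2, Rational(1, 2)), Pow(W, Rational(1, 2))) (Function('T')(W) = Pow(Mul(2, W), Rational(1, 2)) = Mul(Pow(2, Rational(1, 2)), Pow(W, Rational(1, 2))))
Add(Mul(973, Function('P')(14, r)), Function('T')(-33)) = Add(Mul(973, Pow(Add(9, 14), 2)), Mul(Pow(2, Rational(1, 2)), Pow(-33, Rational(1, 2)))) = Add(Mul(973, Pow(23, 2)), Mul(Pow(2, Rational(1, 2)), Mul(I, Pow(33, Rational(1, 2))))) = Add(Mul(973, 529), Mul(I, Pow(66, Rational(1, 2)))) = Add(514717, Mul(I, Pow(66, Rational(1, 2))))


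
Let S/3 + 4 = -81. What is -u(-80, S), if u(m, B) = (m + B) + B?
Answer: 590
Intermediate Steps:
S = -255 (S = -12 + 3*(-81) = -12 - 243 = -255)
u(m, B) = m + 2*B (u(m, B) = (B + m) + B = m + 2*B)
-u(-80, S) = -(-80 + 2*(-255)) = -(-80 - 510) = -1*(-590) = 590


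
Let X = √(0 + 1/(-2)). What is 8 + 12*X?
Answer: 8 + 6*I*√2 ≈ 8.0 + 8.4853*I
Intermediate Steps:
X = I*√2/2 (X = √(0 - ½) = √(-½) = I*√2/2 ≈ 0.70711*I)
8 + 12*X = 8 + 12*(I*√2/2) = 8 + 6*I*√2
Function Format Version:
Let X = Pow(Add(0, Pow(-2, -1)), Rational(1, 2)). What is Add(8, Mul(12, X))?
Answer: Add(8, Mul(6, I, Pow(2, Rational(1, 2)))) ≈ Add(8.0000, Mul(8.4853, I))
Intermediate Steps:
X = Mul(Rational(1, 2), I, Pow(2, Rational(1, 2))) (X = Pow(Add(0, Rational(-1, 2)), Rational(1, 2)) = Pow(Rational(-1, 2), Rational(1, 2)) = Mul(Rational(1, 2), I, Pow(2, Rational(1, 2))) ≈ Mul(0.70711, I))
Add(8, Mul(12, X)) = Add(8, Mul(12, Mul(Rational(1, 2), I, Pow(2, Rational(1, 2))))) = Add(8, Mul(6, I, Pow(2, Rational(1, 2))))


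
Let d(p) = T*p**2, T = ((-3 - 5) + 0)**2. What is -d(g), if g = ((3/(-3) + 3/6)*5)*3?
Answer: -3600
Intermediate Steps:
g = -15/2 (g = ((3*(-1/3) + 3*(1/6))*5)*3 = ((-1 + 1/2)*5)*3 = -1/2*5*3 = -5/2*3 = -15/2 ≈ -7.5000)
T = 64 (T = (-8 + 0)**2 = (-8)**2 = 64)
d(p) = 64*p**2
-d(g) = -64*(-15/2)**2 = -64*225/4 = -1*3600 = -3600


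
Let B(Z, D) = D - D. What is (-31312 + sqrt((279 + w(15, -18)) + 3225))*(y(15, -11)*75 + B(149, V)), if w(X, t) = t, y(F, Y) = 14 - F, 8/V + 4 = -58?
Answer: 2348400 - 75*sqrt(3486) ≈ 2.3440e+6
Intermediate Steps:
V = -4/31 (V = 8/(-4 - 58) = 8/(-62) = 8*(-1/62) = -4/31 ≈ -0.12903)
B(Z, D) = 0
(-31312 + sqrt((279 + w(15, -18)) + 3225))*(y(15, -11)*75 + B(149, V)) = (-31312 + sqrt((279 - 18) + 3225))*((14 - 1*15)*75 + 0) = (-31312 + sqrt(261 + 3225))*((14 - 15)*75 + 0) = (-31312 + sqrt(3486))*(-1*75 + 0) = (-31312 + sqrt(3486))*(-75 + 0) = (-31312 + sqrt(3486))*(-75) = 2348400 - 75*sqrt(3486)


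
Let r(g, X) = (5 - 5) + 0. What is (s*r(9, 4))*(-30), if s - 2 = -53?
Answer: 0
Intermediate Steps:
s = -51 (s = 2 - 53 = -51)
r(g, X) = 0 (r(g, X) = 0 + 0 = 0)
(s*r(9, 4))*(-30) = -51*0*(-30) = 0*(-30) = 0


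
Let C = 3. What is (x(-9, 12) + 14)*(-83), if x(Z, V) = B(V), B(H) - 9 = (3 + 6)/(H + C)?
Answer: -9794/5 ≈ -1958.8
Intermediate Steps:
B(H) = 9 + 9/(3 + H) (B(H) = 9 + (3 + 6)/(H + 3) = 9 + 9/(3 + H))
x(Z, V) = 9*(4 + V)/(3 + V)
(x(-9, 12) + 14)*(-83) = (9*(4 + 12)/(3 + 12) + 14)*(-83) = (9*16/15 + 14)*(-83) = (9*(1/15)*16 + 14)*(-83) = (48/5 + 14)*(-83) = (118/5)*(-83) = -9794/5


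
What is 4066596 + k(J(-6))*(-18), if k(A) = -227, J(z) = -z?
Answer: 4070682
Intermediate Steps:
4066596 + k(J(-6))*(-18) = 4066596 - 227*(-18) = 4066596 + 4086 = 4070682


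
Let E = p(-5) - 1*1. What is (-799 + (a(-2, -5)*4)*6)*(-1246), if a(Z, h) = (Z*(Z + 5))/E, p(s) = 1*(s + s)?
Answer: 10771670/11 ≈ 9.7924e+5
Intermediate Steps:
p(s) = 2*s (p(s) = 1*(2*s) = 2*s)
E = -11 (E = 2*(-5) - 1*1 = -10 - 1 = -11)
a(Z, h) = -Z*(5 + Z)/11 (a(Z, h) = (Z*(Z + 5))/(-11) = (Z*(5 + Z))*(-1/11) = -Z*(5 + Z)/11)
(-799 + (a(-2, -5)*4)*6)*(-1246) = (-799 + (-1/11*(-2)*(5 - 2)*4)*6)*(-1246) = (-799 + (-1/11*(-2)*3*4)*6)*(-1246) = (-799 + ((6/11)*4)*6)*(-1246) = (-799 + (24/11)*6)*(-1246) = (-799 + 144/11)*(-1246) = -8645/11*(-1246) = 10771670/11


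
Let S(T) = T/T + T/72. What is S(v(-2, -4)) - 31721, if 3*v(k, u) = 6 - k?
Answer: -856439/27 ≈ -31720.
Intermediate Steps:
v(k, u) = 2 - k/3 (v(k, u) = (6 - k)/3 = 2 - k/3)
S(T) = 1 + T/72 (S(T) = 1 + T*(1/72) = 1 + T/72)
S(v(-2, -4)) - 31721 = (1 + (2 - ⅓*(-2))/72) - 31721 = (1 + (2 + ⅔)/72) - 31721 = (1 + (1/72)*(8/3)) - 31721 = (1 + 1/27) - 31721 = 28/27 - 31721 = -856439/27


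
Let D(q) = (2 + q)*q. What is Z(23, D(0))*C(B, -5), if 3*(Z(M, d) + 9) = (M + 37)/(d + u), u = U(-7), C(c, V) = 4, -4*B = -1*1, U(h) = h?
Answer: -332/7 ≈ -47.429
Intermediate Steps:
B = ¼ (B = -(-1)/4 = -¼*(-1) = ¼ ≈ 0.25000)
D(q) = q*(2 + q)
u = -7
Z(M, d) = -9 + (37 + M)/(3*(-7 + d)) (Z(M, d) = -9 + ((M + 37)/(d - 7))/3 = -9 + ((37 + M)/(-7 + d))/3 = -9 + (37 + M)/(3*(-7 + d)))
Z(23, D(0))*C(B, -5) = ((226 + 23 - 0*(2 + 0))/(3*(-7 + 0*(2 + 0))))*4 = ((226 + 23 - 0*2)/(3*(-7 + 0*2)))*4 = ((226 + 23 - 27*0)/(3*(-7 + 0)))*4 = ((⅓)*(226 + 23 + 0)/(-7))*4 = ((⅓)*(-⅐)*249)*4 = -83/7*4 = -332/7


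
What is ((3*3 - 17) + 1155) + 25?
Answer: 1172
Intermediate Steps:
((3*3 - 17) + 1155) + 25 = ((9 - 17) + 1155) + 25 = (-8 + 1155) + 25 = 1147 + 25 = 1172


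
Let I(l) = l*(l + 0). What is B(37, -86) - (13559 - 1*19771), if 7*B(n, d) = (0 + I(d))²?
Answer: 54744300/7 ≈ 7.8206e+6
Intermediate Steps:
I(l) = l² (I(l) = l*l = l²)
B(n, d) = d⁴/7 (B(n, d) = (0 + d²)²/7 = (d²)²/7 = d⁴/7)
B(37, -86) - (13559 - 1*19771) = (⅐)*(-86)⁴ - (13559 - 1*19771) = (⅐)*54700816 - (13559 - 19771) = 54700816/7 - 1*(-6212) = 54700816/7 + 6212 = 54744300/7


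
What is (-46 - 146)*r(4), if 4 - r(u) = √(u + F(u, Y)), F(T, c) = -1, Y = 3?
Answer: -768 + 192*√3 ≈ -435.45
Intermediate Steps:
r(u) = 4 - √(-1 + u) (r(u) = 4 - √(u - 1) = 4 - √(-1 + u))
(-46 - 146)*r(4) = (-46 - 146)*(4 - √(-1 + 4)) = -192*(4 - √3) = -768 + 192*√3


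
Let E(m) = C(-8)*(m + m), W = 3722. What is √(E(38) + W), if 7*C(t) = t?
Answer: √178122/7 ≈ 60.292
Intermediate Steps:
C(t) = t/7
E(m) = -16*m/7 (E(m) = ((⅐)*(-8))*(m + m) = -16*m/7)
√(E(38) + W) = √(-16/7*38 + 3722) = √(-608/7 + 3722) = √(25446/7) = √178122/7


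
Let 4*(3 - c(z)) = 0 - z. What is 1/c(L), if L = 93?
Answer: 4/105 ≈ 0.038095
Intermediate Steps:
c(z) = 3 + z/4 (c(z) = 3 - (0 - z)/4 = 3 - (-1)*z/4 = 3 + z/4)
1/c(L) = 1/(3 + (¼)*93) = 1/(3 + 93/4) = 1/(105/4) = 4/105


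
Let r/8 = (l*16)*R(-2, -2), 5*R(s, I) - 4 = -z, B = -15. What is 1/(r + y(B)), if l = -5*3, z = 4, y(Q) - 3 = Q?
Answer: -1/12 ≈ -0.083333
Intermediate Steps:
y(Q) = 3 + Q
l = -15
R(s, I) = 0 (R(s, I) = ⅘ + (-1*4)/5 = ⅘ + (⅕)*(-4) = ⅘ - ⅘ = 0)
r = 0 (r = 8*(-15*16*0) = 8*(-240*0) = 8*0 = 0)
1/(r + y(B)) = 1/(0 + (3 - 15)) = 1/(0 - 12) = 1/(-12) = -1/12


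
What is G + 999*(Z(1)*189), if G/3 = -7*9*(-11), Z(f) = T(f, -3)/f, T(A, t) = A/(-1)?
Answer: -186732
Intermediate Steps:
T(A, t) = -A (T(A, t) = A*(-1) = -A)
Z(f) = -1 (Z(f) = (-f)/f = -1)
G = 2079 (G = 3*(-7*9*(-11)) = 3*(-63*(-11)) = 3*693 = 2079)
G + 999*(Z(1)*189) = 2079 + 999*(-1*189) = 2079 + 999*(-189) = 2079 - 188811 = -186732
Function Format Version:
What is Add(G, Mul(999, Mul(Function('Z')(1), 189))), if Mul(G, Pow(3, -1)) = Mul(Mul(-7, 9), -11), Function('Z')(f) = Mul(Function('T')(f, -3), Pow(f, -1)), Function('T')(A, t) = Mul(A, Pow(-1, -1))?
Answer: -186732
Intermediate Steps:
Function('T')(A, t) = Mul(-1, A) (Function('T')(A, t) = Mul(A, -1) = Mul(-1, A))
Function('Z')(f) = -1 (Function('Z')(f) = Mul(Mul(-1, f), Pow(f, -1)) = -1)
G = 2079 (G = Mul(3, Mul(Mul(-7, 9), -11)) = Mul(3, Mul(-63, -11)) = Mul(3, 693) = 2079)
Add(G, Mul(999, Mul(Function('Z')(1), 189))) = Add(2079, Mul(999, Mul(-1, 189))) = Add(2079, Mul(999, -189)) = Add(2079, -188811) = -186732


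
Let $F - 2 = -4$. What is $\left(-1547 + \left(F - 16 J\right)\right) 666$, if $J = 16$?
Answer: $-1202130$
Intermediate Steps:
$F = -2$ ($F = 2 - 4 = -2$)
$\left(-1547 + \left(F - 16 J\right)\right) 666 = \left(-1547 - 258\right) 666 = \left(-1805\right) 666 = -1202130$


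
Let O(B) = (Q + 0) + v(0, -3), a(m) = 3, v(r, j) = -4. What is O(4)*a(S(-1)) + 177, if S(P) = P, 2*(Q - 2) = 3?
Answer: 351/2 ≈ 175.50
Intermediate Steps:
Q = 7/2 (Q = 2 + (½)*3 = 2 + 3/2 = 7/2 ≈ 3.5000)
O(B) = -½ (O(B) = (7/2 + 0) - 4 = 7/2 - 4 = -½)
O(4)*a(S(-1)) + 177 = -½*3 + 177 = -3/2 + 177 = 351/2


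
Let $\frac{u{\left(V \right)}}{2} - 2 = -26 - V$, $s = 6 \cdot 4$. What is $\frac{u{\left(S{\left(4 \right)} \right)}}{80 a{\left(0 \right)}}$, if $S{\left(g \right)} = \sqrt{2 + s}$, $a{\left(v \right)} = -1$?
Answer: $\frac{3}{5} + \frac{\sqrt{26}}{40} \approx 0.72748$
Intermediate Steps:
$s = 24$
$S{\left(g \right)} = \sqrt{26}$ ($S{\left(g \right)} = \sqrt{2 + 24} = \sqrt{26}$)
$u{\left(V \right)} = -48 - 2 V$ ($u{\left(V \right)} = 4 + 2 \left(-26 - V\right) = 4 - \left(52 + 2 V\right) = -48 - 2 V$)
$\frac{u{\left(S{\left(4 \right)} \right)}}{80 a{\left(0 \right)}} = \frac{-48 - 2 \sqrt{26}}{80 \left(-1\right)} = \frac{-48 - 2 \sqrt{26}}{-80} = \left(-48 - 2 \sqrt{26}\right) \left(- \frac{1}{80}\right) = \frac{3}{5} + \frac{\sqrt{26}}{40}$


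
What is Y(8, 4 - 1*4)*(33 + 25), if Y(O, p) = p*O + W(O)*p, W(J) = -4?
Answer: 0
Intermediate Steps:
Y(O, p) = -4*p + O*p (Y(O, p) = p*O - 4*p = O*p - 4*p = -4*p + O*p)
Y(8, 4 - 1*4)*(33 + 25) = ((4 - 1*4)*(-4 + 8))*(33 + 25) = ((4 - 4)*4)*58 = (0*4)*58 = 0*58 = 0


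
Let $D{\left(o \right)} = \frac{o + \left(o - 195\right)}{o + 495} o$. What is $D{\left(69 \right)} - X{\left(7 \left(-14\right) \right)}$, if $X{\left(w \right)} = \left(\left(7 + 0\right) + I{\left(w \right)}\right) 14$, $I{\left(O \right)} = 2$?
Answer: $- \frac{24999}{188} \approx -132.97$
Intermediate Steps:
$D{\left(o \right)} = \frac{o \left(-195 + 2 o\right)}{495 + o}$ ($D{\left(o \right)} = \frac{o + \left(o - 195\right)}{495 + o} o = \frac{o + \left(-195 + o\right)}{495 + o} o = \frac{-195 + 2 o}{495 + o} o = \frac{o \left(-195 + 2 o\right)}{495 + o}$)
$X{\left(w \right)} = 126$ ($X{\left(w \right)} = \left(\left(7 + 0\right) + 2\right) 14 = \left(7 + 2\right) 14 = 9 \cdot 14 = 126$)
$D{\left(69 \right)} - X{\left(7 \left(-14\right) \right)} = \frac{69 \left(-195 + 2 \cdot 69\right)}{495 + 69} - 126 = \frac{69 \left(-195 + 138\right)}{564} - 126 = 69 \cdot \frac{1}{564} \left(-57\right) - 126 = - \frac{1311}{188} - 126 = - \frac{24999}{188}$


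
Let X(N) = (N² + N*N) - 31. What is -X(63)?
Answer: -7907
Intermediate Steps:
X(N) = -31 + 2*N² (X(N) = (N² + N²) - 31 = 2*N² - 31 = -31 + 2*N²)
-X(63) = -(-31 + 2*63²) = -(-31 + 2*3969) = -(-31 + 7938) = -1*7907 = -7907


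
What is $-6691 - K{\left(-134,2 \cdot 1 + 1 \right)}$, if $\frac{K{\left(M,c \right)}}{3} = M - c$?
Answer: $-6280$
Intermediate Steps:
$K{\left(M,c \right)} = - 3 c + 3 M$ ($K{\left(M,c \right)} = 3 \left(M - c\right) = - 3 c + 3 M$)
$-6691 - K{\left(-134,2 \cdot 1 + 1 \right)} = -6691 - \left(- 3 \left(2 \cdot 1 + 1\right) + 3 \left(-134\right)\right) = -6691 - \left(- 3 \left(2 + 1\right) - 402\right) = -6691 - \left(\left(-3\right) 3 - 402\right) = -6691 - \left(-9 - 402\right) = -6691 - -411 = -6691 + 411 = -6280$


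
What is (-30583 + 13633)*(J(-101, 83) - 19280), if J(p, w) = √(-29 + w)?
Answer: 326796000 - 50850*√6 ≈ 3.2667e+8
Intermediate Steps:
(-30583 + 13633)*(J(-101, 83) - 19280) = (-30583 + 13633)*(√(-29 + 83) - 19280) = -16950*(√54 - 19280) = -16950*(3*√6 - 19280) = -16950*(-19280 + 3*√6) = 326796000 - 50850*√6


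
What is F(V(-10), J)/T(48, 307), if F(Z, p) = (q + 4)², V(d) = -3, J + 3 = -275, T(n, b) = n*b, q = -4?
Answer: 0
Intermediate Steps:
T(n, b) = b*n
J = -278 (J = -3 - 275 = -278)
F(Z, p) = 0 (F(Z, p) = (-4 + 4)² = 0² = 0)
F(V(-10), J)/T(48, 307) = 0/((307*48)) = 0/14736 = 0*(1/14736) = 0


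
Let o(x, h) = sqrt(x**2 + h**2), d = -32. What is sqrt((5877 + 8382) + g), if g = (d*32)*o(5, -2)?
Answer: sqrt(14259 - 1024*sqrt(29)) ≈ 93.512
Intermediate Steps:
o(x, h) = sqrt(h**2 + x**2)
g = -1024*sqrt(29) (g = (-32*32)*sqrt((-2)**2 + 5**2) = -1024*sqrt(4 + 25) = -1024*sqrt(29) ≈ -5514.4)
sqrt((5877 + 8382) + g) = sqrt((5877 + 8382) - 1024*sqrt(29)) = sqrt(14259 - 1024*sqrt(29))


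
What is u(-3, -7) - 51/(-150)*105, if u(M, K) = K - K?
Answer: 357/10 ≈ 35.700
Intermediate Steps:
u(M, K) = 0
u(-3, -7) - 51/(-150)*105 = 0 - 51/(-150)*105 = 0 - 51*(-1/150)*105 = 0 + (17/50)*105 = 0 + 357/10 = 357/10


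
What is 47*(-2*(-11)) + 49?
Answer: 1083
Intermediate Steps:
47*(-2*(-11)) + 49 = 47*22 + 49 = 1034 + 49 = 1083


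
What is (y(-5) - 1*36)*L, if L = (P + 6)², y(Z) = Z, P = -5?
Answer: -41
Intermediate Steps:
L = 1 (L = (-5 + 6)² = 1² = 1)
(y(-5) - 1*36)*L = (-5 - 1*36)*1 = (-5 - 36)*1 = -41*1 = -41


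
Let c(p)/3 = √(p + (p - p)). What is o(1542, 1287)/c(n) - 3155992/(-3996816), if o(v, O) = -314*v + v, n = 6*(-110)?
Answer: 394499/499602 + 80441*I*√165/165 ≈ 0.78963 + 6262.3*I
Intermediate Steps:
n = -660
c(p) = 3*√p (c(p) = 3*√(p + (p - p)) = 3*√(p + 0) = 3*√p)
o(v, O) = -313*v
o(1542, 1287)/c(n) - 3155992/(-3996816) = (-313*1542)/((3*√(-660))) - 3155992/(-3996816) = -482646*(-I*√165/990) - 3155992*(-1/3996816) = -482646*(-I*√165/990) + 394499/499602 = -(-80441)*I*√165/165 + 394499/499602 = 80441*I*√165/165 + 394499/499602 = 394499/499602 + 80441*I*√165/165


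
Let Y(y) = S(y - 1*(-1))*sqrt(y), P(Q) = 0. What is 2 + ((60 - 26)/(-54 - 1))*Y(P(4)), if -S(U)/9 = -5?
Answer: 2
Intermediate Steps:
S(U) = 45 (S(U) = -9*(-5) = 45)
Y(y) = 45*sqrt(y)
2 + ((60 - 26)/(-54 - 1))*Y(P(4)) = 2 + ((60 - 26)/(-54 - 1))*(45*sqrt(0)) = 2 + (34/(-55))*(45*0) = 2 + (34*(-1/55))*0 = 2 - 34/55*0 = 2 + 0 = 2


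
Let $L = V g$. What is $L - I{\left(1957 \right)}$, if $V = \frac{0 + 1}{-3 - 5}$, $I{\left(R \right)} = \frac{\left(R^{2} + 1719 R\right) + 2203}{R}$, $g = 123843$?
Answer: $- \frac{299929831}{15656} \approx -19158.0$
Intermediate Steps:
$I{\left(R \right)} = \frac{2203 + R^{2} + 1719 R}{R}$
$V = - \frac{1}{8}$ ($V = 1 \frac{1}{-8} = 1 \left(- \frac{1}{8}\right) = - \frac{1}{8} \approx -0.125$)
$L = - \frac{123843}{8}$ ($L = \left(- \frac{1}{8}\right) 123843 = - \frac{123843}{8} \approx -15480.0$)
$L - I{\left(1957 \right)} = - \frac{123843}{8} - \left(1719 + 1957 + \frac{2203}{1957}\right) = - \frac{123843}{8} - \frac{7196135}{1957} = - \frac{299929831}{15656}$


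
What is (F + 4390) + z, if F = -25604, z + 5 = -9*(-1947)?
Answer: -3696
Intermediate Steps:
z = 17518 (z = -5 - 9*(-1947) = -5 + 17523 = 17518)
(F + 4390) + z = (-25604 + 4390) + 17518 = -21214 + 17518 = -3696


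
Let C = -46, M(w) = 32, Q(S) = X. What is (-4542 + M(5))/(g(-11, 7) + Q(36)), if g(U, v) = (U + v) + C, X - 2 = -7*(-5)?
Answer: 4510/13 ≈ 346.92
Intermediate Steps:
X = 37 (X = 2 - 7*(-5) = 2 + 35 = 37)
Q(S) = 37
g(U, v) = -46 + U + v (g(U, v) = (U + v) - 46 = -46 + U + v)
(-4542 + M(5))/(g(-11, 7) + Q(36)) = (-4542 + 32)/((-46 - 11 + 7) + 37) = -4510/(-50 + 37) = -4510/(-13) = -4510*(-1/13) = 4510/13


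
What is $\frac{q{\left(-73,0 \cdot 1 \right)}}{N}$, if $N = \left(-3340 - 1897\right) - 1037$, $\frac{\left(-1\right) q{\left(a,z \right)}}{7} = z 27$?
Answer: $0$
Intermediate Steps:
$q{\left(a,z \right)} = - 189 z$ ($q{\left(a,z \right)} = - 7 z 27 = - 7 \cdot 27 z = - 189 z$)
$N = -6274$ ($N = -5237 - 1037 = -6274$)
$\frac{q{\left(-73,0 \cdot 1 \right)}}{N} = \frac{\left(-189\right) 0 \cdot 1}{-6274} = \left(-189\right) 0 \left(- \frac{1}{6274}\right) = 0 \left(- \frac{1}{6274}\right) = 0$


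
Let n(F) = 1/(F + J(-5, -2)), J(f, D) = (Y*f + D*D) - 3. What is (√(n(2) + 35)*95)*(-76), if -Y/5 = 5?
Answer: -1805*√8962/4 ≈ -42719.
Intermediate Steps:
Y = -25 (Y = -5*5 = -25)
J(f, D) = -3 + D² - 25*f (J(f, D) = (-25*f + D*D) - 3 = (-25*f + D²) - 3 = (D² - 25*f) - 3 = -3 + D² - 25*f)
n(F) = 1/(126 + F) (n(F) = 1/(F + (-3 + (-2)² - 25*(-5))) = 1/(F + (-3 + 4 + 125)) = 1/(F + 126) = 1/(126 + F))
(√(n(2) + 35)*95)*(-76) = (√(1/(126 + 2) + 35)*95)*(-76) = (√(1/128 + 35)*95)*(-76) = (√(4481/128)*95)*(-76) = ((√8962/16)*95)*(-76) = (95*√8962/16)*(-76) = -1805*√8962/4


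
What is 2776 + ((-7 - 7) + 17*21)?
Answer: 3119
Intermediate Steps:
2776 + ((-7 - 7) + 17*21) = 2776 + (-14 + 357) = 2776 + 343 = 3119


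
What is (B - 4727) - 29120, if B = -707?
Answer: -34554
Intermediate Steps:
(B - 4727) - 29120 = (-707 - 4727) - 29120 = -5434 - 29120 = -34554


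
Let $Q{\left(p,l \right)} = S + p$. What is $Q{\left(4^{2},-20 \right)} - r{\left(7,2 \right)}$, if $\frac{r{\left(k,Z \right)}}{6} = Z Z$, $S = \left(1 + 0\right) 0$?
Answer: $-8$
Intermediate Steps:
$S = 0$ ($S = 1 \cdot 0 = 0$)
$r{\left(k,Z \right)} = 6 Z^{2}$ ($r{\left(k,Z \right)} = 6 Z Z = 6 Z^{2}$)
$Q{\left(p,l \right)} = p$ ($Q{\left(p,l \right)} = 0 + p = p$)
$Q{\left(4^{2},-20 \right)} - r{\left(7,2 \right)} = 4^{2} - 6 \cdot 2^{2} = 16 - 6 \cdot 4 = 16 - 24 = -8$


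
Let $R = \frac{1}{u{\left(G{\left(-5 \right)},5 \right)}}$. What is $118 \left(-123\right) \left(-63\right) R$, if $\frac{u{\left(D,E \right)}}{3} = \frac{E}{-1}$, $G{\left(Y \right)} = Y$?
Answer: $- \frac{304794}{5} \approx -60959.0$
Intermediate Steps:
$u{\left(D,E \right)} = - 3 E$ ($u{\left(D,E \right)} = 3 \frac{E}{-1} = 3 E \left(-1\right) = 3 \left(- E\right) = - 3 E$)
$R = - \frac{1}{15}$ ($R = \frac{1}{\left(-3\right) 5} = \frac{1}{-15} = - \frac{1}{15} \approx -0.066667$)
$118 \left(-123\right) \left(-63\right) R = 118 \left(-123\right) \left(-63\right) \left(- \frac{1}{15}\right) = \left(-14514\right) \left(-63\right) \left(- \frac{1}{15}\right) = 914382 \left(- \frac{1}{15}\right) = - \frac{304794}{5}$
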